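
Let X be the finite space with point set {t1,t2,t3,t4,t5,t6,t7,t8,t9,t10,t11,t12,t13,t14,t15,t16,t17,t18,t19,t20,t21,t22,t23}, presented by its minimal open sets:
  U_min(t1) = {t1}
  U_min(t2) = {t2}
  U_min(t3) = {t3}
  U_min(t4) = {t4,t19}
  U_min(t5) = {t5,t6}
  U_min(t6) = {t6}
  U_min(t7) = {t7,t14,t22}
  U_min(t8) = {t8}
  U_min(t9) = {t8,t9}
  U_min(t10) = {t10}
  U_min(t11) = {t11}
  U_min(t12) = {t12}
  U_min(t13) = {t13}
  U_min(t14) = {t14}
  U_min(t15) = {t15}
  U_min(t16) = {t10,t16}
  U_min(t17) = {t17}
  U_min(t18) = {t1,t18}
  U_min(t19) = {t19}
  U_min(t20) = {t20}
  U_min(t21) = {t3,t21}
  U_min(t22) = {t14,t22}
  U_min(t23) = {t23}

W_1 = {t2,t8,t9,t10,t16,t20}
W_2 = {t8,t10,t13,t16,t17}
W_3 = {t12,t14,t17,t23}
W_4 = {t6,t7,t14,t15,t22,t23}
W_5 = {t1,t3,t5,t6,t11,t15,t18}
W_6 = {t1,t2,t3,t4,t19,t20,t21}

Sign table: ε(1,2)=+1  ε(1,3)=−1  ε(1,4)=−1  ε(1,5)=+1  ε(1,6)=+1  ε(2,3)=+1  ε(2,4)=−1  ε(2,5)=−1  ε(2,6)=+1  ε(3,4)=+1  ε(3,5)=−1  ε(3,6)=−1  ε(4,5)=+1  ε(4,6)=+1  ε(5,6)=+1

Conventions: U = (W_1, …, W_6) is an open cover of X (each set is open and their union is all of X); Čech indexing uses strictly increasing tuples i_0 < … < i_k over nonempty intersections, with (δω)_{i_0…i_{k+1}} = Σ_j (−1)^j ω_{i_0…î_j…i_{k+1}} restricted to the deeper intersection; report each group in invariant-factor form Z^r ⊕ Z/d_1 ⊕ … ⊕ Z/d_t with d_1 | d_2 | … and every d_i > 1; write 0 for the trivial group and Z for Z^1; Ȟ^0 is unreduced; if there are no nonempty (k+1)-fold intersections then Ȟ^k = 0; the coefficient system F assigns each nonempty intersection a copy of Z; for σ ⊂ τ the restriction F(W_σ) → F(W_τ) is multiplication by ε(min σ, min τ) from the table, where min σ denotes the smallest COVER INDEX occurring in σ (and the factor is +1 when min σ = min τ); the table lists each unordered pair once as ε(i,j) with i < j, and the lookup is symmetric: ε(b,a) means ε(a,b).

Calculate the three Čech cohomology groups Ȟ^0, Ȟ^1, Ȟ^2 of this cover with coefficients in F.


nonempty overlaps:
  W12={t8,t10,t16} W16={t2,t20} W23={t17} W34={t14,t23} W45={t6,t15} W56={t1,t3}
C dims 6,6; δ0: rk 5, SNF 1^5
degree 0: 6−5−0 = 1 → Ȟ^0 ≅ Z
degree 1: 6−0−5 = 1 → Ȟ^1 ≅ Z
degree 2: 0−0−0 = 0 → Ȟ^2 ≅ 0

Ȟ^0 = Z, Ȟ^1 = Z, Ȟ^2 = 0


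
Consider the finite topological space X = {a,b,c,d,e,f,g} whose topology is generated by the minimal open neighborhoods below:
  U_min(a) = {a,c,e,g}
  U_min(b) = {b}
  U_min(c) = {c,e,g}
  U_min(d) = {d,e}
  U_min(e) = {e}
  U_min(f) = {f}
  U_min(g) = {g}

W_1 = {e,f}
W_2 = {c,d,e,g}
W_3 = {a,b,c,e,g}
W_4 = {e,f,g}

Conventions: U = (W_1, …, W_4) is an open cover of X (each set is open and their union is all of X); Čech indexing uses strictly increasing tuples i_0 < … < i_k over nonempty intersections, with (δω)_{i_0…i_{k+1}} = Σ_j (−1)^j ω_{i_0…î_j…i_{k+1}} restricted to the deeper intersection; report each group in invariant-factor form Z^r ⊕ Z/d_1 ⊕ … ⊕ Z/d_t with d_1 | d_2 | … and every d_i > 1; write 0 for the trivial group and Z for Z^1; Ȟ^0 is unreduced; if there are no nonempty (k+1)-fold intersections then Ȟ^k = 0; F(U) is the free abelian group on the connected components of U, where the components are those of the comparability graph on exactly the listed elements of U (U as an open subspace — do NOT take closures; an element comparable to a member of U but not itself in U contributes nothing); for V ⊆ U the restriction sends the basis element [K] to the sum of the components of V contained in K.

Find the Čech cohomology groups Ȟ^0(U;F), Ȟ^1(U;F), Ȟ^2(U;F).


nonempty overlaps:
  W12={e} W13={e} W14={e,f} W23={c,e,g} W24={e,g} W34={e,g}
  W123={e} W124={e} W134={e} W234={e,g}
  W1234={e}
components per intersection:
  W1: {e} {f}
  W2: {c,d,e,g}
  W3: {a,c,e,g} {b}
  W4: {e} {f} {g}
  W12: {e}
  W13: {e}
  W14: {e} {f}
  W23: {c,e,g}
  W24: {e} {g}
  W34: {e} {g}
  W123: {e}
  W124: {e}
  W134: {e}
  W234: {e} {g}
  W1234: {e}
C dims 8,9,5,1; δ0: rk 5, SNF 1^5; δ1: rk 4, SNF 1^4; δ2: rk 1, SNF 1^1
degree 0: 8−5−0 = 3 → Ȟ^0 ≅ Z^3
degree 1: 9−4−5 = 0 → Ȟ^1 ≅ 0
degree 2: 5−1−4 = 0 → Ȟ^2 ≅ 0

Ȟ^0 ≅ Z^3; Ȟ^1 ≅ 0; Ȟ^2 ≅ 0


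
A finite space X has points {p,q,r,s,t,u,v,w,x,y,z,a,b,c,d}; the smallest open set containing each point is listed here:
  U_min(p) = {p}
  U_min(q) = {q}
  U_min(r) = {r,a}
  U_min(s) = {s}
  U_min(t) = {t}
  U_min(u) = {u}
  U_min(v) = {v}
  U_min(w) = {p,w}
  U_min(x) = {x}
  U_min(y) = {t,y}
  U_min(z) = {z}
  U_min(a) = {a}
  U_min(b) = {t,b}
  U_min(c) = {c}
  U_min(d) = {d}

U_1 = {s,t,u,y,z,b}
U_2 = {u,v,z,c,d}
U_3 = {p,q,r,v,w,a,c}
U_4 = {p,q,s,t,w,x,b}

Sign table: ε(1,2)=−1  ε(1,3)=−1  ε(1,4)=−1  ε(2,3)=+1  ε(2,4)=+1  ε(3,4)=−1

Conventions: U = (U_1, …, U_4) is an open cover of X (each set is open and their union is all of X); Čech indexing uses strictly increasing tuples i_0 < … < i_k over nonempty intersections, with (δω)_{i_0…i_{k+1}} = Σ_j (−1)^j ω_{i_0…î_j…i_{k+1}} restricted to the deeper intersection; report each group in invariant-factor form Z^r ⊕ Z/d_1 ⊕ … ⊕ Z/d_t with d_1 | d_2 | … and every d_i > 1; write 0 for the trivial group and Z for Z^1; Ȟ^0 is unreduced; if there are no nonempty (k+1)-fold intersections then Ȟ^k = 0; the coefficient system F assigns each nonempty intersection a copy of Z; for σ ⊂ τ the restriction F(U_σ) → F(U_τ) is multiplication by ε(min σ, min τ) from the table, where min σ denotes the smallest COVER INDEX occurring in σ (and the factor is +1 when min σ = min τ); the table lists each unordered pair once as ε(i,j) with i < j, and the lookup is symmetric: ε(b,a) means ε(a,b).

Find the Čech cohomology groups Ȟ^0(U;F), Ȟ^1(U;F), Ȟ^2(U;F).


Ȟ^0(U;F) ≅ 0; Ȟ^1(U;F) ≅ Z/2; Ȟ^2(U;F) ≅ 0

nerve simplices:
  U12={u,z} U14={s,t,b} U23={v,c} U34={p,q,w}
C dims 4,4; δ0: rk 4, SNF 1^3·2
degree 0: 4−4−0 = 0 → Ȟ^0 ≅ 0
degree 1: 4−0−4 = 0 plus torsion [2] → Ȟ^1 ≅ Z/2
degree 2: 0−0−0 = 0 → Ȟ^2 ≅ 0


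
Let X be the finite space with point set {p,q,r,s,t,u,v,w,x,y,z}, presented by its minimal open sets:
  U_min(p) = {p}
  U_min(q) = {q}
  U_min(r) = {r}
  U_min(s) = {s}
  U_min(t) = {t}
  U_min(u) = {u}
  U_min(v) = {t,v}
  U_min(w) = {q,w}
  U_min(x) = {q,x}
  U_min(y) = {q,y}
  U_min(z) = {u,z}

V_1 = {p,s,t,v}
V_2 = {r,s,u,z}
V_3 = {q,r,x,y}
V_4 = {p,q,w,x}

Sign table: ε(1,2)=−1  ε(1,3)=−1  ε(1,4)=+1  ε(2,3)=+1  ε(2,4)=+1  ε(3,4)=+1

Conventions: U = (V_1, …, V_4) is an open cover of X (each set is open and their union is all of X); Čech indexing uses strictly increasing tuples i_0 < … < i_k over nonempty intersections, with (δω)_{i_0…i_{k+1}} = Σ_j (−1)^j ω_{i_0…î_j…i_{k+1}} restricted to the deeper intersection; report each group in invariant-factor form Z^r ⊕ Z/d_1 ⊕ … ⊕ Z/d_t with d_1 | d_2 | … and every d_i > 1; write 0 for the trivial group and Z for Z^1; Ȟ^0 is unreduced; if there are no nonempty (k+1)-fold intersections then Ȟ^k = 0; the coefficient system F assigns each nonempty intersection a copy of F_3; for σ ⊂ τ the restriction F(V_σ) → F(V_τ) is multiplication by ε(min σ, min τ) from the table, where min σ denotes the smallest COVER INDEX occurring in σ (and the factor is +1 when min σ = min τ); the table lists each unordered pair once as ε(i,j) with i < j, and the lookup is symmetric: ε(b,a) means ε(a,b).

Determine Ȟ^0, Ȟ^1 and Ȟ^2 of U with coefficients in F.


nerve simplices:
  V12={s} V14={p} V23={r} V34={q,x}
C dims 4,4; δ0: rk_F3 4
degree 0: 4−4−0 = 0 → Ȟ^0 ≅ 0
degree 1: 4−0−4 = 0 → Ȟ^1 ≅ 0
degree 2: 0−0−0 = 0 → Ȟ^2 ≅ 0

Ȟ^0(U;F) ≅ 0; Ȟ^1(U;F) ≅ 0; Ȟ^2(U;F) ≅ 0


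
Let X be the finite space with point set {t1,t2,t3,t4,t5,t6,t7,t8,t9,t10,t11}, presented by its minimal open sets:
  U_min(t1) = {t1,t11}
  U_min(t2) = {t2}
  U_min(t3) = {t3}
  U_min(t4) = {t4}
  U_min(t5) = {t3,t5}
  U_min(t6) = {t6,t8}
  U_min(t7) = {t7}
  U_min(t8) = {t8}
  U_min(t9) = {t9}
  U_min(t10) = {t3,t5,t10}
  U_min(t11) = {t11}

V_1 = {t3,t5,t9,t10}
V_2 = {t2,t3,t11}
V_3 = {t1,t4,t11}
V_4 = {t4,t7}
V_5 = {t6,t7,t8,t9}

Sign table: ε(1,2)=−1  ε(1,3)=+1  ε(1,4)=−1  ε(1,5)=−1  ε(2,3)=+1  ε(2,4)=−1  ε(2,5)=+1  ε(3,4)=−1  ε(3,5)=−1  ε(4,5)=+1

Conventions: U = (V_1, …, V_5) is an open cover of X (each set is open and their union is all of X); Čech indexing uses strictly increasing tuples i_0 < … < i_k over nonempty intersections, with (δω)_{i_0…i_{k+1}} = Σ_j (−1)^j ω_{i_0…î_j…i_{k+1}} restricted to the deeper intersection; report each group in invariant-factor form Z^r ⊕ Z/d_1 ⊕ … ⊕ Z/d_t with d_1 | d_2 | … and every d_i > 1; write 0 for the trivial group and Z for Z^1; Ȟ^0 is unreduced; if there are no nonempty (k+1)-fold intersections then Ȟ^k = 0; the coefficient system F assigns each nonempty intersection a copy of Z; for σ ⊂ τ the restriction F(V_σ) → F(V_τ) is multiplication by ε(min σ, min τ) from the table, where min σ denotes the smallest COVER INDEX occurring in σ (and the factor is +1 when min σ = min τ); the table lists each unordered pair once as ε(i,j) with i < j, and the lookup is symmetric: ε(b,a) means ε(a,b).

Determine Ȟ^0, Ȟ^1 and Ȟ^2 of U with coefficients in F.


nonempty intersections:
  V12={t3} V15={t9} V23={t11} V34={t4} V45={t7}
C dims 5,5; δ0: rk 5, SNF 1^4·2
Ȟ^0: (5−5)−0=0 ⇒ 0
Ȟ^1: (5−0)−5=0 plus torsion [2] ⇒ Z/2
Ȟ^2: (0−0)−0=0 ⇒ 0

Ȟ^0 ≅ 0; Ȟ^1 ≅ Z/2; Ȟ^2 ≅ 0


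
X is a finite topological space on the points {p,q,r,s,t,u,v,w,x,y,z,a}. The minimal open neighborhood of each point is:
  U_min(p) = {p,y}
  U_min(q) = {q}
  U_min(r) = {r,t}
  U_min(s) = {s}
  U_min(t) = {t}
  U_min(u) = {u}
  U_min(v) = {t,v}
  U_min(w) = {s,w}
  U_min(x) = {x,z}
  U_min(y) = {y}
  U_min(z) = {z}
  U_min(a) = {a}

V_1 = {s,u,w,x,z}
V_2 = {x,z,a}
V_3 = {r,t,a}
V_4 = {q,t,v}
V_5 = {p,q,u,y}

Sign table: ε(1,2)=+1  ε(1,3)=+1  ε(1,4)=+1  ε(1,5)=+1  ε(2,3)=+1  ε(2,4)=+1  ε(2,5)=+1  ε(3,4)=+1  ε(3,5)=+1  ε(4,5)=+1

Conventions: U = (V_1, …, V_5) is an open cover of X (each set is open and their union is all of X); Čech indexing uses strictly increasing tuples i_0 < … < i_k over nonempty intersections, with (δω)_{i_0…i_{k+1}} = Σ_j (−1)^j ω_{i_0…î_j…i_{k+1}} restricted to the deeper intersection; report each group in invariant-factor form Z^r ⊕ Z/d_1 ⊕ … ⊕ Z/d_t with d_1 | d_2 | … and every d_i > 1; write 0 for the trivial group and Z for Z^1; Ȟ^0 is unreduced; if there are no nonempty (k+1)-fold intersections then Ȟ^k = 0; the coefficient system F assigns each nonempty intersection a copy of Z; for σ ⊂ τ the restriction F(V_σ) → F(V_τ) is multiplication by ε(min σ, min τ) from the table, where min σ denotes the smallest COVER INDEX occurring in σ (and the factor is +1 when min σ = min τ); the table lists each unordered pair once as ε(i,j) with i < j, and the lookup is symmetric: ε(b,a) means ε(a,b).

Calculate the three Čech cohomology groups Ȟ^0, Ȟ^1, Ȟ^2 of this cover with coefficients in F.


nerve simplices:
  V12={x,z} V15={u} V23={a} V34={t} V45={q}
C dims 5,5; δ0: rk 4, SNF 1^4
degree 0: 5−4−0 = 1 → Ȟ^0 ≅ Z
degree 1: 5−0−4 = 1 → Ȟ^1 ≅ Z
degree 2: 0−0−0 = 0 → Ȟ^2 ≅ 0

Ȟ^0 ≅ Z, Ȟ^1 ≅ Z and Ȟ^2 ≅ 0


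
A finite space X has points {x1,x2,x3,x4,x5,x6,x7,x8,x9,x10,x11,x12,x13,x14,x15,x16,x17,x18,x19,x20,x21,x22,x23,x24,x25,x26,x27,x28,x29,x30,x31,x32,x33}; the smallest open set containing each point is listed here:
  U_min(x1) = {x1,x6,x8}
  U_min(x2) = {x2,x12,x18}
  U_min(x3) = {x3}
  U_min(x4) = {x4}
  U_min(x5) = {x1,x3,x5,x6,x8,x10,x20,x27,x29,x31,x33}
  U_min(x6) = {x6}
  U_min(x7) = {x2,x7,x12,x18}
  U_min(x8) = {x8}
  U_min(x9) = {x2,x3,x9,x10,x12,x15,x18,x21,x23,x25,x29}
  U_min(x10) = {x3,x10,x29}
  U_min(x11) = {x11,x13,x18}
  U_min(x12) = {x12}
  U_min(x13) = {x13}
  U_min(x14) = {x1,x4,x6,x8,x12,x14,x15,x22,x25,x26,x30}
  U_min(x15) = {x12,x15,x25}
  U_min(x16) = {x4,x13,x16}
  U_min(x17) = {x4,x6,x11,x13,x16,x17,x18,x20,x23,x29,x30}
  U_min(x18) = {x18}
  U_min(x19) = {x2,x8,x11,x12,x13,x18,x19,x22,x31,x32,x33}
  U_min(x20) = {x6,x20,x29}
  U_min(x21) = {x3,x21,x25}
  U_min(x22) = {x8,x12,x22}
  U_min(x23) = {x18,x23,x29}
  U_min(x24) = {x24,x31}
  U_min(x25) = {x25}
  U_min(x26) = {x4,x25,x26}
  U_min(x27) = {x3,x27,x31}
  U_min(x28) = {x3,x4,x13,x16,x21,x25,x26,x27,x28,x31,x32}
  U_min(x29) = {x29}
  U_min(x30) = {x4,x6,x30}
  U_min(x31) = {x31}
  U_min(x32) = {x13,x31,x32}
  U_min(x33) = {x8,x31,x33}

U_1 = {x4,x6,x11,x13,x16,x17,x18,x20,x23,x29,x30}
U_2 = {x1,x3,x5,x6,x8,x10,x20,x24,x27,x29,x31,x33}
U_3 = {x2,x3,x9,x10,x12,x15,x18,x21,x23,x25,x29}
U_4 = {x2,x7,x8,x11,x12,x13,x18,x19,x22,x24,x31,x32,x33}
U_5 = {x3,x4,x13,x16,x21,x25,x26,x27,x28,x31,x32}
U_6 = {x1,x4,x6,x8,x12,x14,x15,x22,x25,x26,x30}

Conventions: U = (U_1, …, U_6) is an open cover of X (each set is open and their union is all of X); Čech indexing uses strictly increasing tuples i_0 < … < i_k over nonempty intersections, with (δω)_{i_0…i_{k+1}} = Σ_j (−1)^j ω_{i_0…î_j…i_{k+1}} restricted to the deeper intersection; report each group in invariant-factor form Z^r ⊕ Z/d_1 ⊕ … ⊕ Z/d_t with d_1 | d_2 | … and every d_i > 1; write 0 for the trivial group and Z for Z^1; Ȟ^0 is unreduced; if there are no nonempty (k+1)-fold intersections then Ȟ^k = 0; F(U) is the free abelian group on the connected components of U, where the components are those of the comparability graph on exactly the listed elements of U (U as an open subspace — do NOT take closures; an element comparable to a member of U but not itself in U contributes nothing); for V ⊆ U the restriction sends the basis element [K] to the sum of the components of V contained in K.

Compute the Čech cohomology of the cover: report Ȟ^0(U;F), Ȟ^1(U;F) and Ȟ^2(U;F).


Ȟ^0 = Z, Ȟ^1 = 0 and Ȟ^2 = Z/2

nerve of the cover:
  U12={x6,x20,x29} U13={x18,x23,x29} U14={x11,x13,x18} U15={x4,x13,x16} U16={x4,x6,x30} U23={x3,x10,x29} U24={x8,x24,x31,x33} U25={x3,x27,x31} U26={x1,x6,x8} U34={x2,x12,x18} U35={x3,x21,x25} U36={x12,x15,x25} U45={x13,x31,x32} U46={x8,x12,x22} U56={x4,x25,x26}
  U123={x29} U126={x6} U134={x18} U145={x13} U156={x4} U235={x3} U245={x31} U246={x8} U346={x12} U356={x25}
components per intersection:
  U1: {x4,x6,x11,x13,x16,x17,x18,x20,x23,x29,x30}
  U2: {x1,x3,x5,x6,x8,x10,x20,x24,x27,x29,x31,x33}
  U3: {x2,x3,x9,x10,x12,x15,x18,x21,x23,x25,x29}
  U4: {x2,x7,x8,x11,x12,x13,x18,x19,x22,x24,x31,x32,x33}
  U5: {x3,x4,x13,x16,x21,x25,x26,x27,x28,x31,x32}
  U6: {x1,x4,x6,x8,x12,x14,x15,x22,x25,x26,x30}
  U12: {x6,x20,x29}
  U13: {x18,x23,x29}
  U14: {x11,x13,x18}
  U15: {x4,x13,x16}
  U16: {x4,x6,x30}
  U23: {x3,x10,x29}
  U24: {x8,x24,x31,x33}
  U25: {x3,x27,x31}
  U26: {x1,x6,x8}
  U34: {x2,x12,x18}
  U35: {x3,x21,x25}
  U36: {x12,x15,x25}
  U45: {x13,x31,x32}
  U46: {x8,x12,x22}
  U56: {x4,x25,x26}
  U123: {x29}
  U126: {x6}
  U134: {x18}
  U145: {x13}
  U156: {x4}
  U235: {x3}
  U245: {x31}
  U246: {x8}
  U346: {x12}
  U356: {x25}
C dims 6,15,10; δ0: rk 5, SNF 1^5; δ1: rk 10, SNF 1^9·2
Ȟ^0 = (6 − 5) − 0 = 1, so Ȟ^0 ≅ Z
Ȟ^1 = (15 − 10) − 5 = 0, so Ȟ^1 ≅ 0
Ȟ^2 = (10 − 0) − 10 = 0 plus torsion [2], so Ȟ^2 ≅ Z/2


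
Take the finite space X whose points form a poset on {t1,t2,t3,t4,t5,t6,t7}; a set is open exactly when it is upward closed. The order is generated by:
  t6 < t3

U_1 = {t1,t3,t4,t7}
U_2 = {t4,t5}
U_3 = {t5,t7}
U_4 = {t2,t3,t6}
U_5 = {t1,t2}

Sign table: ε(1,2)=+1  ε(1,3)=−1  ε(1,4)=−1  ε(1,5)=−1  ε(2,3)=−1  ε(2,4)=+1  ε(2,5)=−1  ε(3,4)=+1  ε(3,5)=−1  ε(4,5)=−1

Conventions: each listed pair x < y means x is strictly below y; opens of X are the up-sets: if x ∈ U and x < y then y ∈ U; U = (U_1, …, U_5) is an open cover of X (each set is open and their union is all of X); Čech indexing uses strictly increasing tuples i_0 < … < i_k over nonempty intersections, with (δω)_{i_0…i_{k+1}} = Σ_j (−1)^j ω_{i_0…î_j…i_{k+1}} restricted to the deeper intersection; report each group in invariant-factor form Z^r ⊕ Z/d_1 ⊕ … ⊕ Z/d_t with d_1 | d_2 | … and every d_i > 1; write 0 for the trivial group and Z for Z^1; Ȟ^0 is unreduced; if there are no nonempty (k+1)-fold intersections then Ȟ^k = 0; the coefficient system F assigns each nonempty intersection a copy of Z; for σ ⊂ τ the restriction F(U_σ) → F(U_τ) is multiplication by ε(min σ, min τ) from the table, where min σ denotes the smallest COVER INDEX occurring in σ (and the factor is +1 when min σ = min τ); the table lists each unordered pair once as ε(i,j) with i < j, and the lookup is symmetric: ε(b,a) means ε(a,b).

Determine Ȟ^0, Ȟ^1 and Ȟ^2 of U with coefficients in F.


Ȟ^0(U;F) ≅ 0, Ȟ^1(U;F) ≅ Z ⊕ Z/2, Ȟ^2(U;F) ≅ 0

nerve simplices:
  U12={t4} U13={t7} U14={t3} U15={t1} U23={t5} U45={t2}
C dims 5,6; δ0: rk 5, SNF 1^4·2
degree 0: 5−5−0 = 0 → Ȟ^0 ≅ 0
degree 1: 6−0−5 = 1 plus torsion [2] → Ȟ^1 ≅ Z ⊕ Z/2
degree 2: 0−0−0 = 0 → Ȟ^2 ≅ 0


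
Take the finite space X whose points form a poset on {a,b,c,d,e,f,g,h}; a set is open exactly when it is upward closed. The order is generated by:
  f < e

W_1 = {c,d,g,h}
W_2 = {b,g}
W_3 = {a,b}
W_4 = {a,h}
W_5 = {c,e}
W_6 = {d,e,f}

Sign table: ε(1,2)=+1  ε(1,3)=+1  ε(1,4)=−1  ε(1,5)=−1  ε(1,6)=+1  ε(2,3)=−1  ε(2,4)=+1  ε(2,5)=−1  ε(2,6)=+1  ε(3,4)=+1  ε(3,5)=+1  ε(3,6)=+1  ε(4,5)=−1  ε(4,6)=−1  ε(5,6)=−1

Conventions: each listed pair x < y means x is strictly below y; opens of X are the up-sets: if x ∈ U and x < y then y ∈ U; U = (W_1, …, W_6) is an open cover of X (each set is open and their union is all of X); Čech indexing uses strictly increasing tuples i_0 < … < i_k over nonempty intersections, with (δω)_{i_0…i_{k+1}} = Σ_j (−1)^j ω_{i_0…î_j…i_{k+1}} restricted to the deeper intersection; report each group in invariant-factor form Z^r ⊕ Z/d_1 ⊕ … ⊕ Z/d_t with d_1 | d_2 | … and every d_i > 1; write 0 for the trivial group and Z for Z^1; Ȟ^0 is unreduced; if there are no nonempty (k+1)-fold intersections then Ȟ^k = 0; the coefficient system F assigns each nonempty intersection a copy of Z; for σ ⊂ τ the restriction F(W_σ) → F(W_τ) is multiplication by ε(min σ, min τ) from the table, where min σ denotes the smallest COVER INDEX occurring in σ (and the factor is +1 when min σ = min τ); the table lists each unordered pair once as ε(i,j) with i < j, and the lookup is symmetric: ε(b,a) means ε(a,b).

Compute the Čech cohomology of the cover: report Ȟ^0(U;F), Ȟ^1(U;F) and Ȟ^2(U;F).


Ȟ^0 = Z,  Ȟ^1 = Z^2,  Ȟ^2 = 0

nerve of the cover:
  W12={g} W14={h} W15={c} W16={d} W23={b} W34={a} W56={e}
C dims 6,7; δ0: rk 5, SNF 1^5
Ȟ^0 = (6 − 5) − 0 = 1, so Ȟ^0 ≅ Z
Ȟ^1 = (7 − 0) − 5 = 2, so Ȟ^1 ≅ Z^2
Ȟ^2 = (0 − 0) − 0 = 0, so Ȟ^2 ≅ 0


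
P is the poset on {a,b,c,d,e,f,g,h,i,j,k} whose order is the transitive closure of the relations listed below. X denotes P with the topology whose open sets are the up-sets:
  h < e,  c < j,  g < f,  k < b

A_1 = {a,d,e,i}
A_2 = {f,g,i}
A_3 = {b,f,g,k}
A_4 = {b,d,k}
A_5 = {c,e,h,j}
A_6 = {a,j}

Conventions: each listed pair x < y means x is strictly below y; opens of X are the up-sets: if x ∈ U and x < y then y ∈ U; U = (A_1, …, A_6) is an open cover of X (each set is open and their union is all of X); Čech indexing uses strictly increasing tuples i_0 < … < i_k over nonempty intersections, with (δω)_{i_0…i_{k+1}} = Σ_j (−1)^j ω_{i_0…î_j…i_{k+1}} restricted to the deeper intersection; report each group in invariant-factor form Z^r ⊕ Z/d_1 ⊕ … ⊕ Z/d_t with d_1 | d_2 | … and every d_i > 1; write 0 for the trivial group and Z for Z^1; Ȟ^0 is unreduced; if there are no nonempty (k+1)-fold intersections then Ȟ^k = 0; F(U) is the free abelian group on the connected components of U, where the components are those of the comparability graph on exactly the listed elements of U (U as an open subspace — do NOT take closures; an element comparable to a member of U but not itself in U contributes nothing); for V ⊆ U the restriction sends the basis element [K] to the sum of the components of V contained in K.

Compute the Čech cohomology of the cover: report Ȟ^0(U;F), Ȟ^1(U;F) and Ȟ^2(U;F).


Ȟ^0(U;F) ≅ Z^7; Ȟ^1(U;F) ≅ 0; Ȟ^2(U;F) ≅ 0

nonempty intersections:
  A12={i} A14={d} A15={e} A16={a} A23={f,g} A34={b,k} A56={j}
components per intersection:
  A1: {a} {d} {e} {i}
  A2: {f,g} {i}
  A3: {b,k} {f,g}
  A4: {b,k} {d}
  A5: {c,j} {e,h}
  A6: {a} {j}
  A12: {i}
  A14: {d}
  A15: {e}
  A16: {a}
  A23: {f,g}
  A34: {b,k}
  A56: {j}
C dims 14,7; δ0: rk 7, SNF 1^7
Ȟ^0: (14−7)−0=7 ⇒ Z^7
Ȟ^1: (7−0)−7=0 ⇒ 0
Ȟ^2: (0−0)−0=0 ⇒ 0


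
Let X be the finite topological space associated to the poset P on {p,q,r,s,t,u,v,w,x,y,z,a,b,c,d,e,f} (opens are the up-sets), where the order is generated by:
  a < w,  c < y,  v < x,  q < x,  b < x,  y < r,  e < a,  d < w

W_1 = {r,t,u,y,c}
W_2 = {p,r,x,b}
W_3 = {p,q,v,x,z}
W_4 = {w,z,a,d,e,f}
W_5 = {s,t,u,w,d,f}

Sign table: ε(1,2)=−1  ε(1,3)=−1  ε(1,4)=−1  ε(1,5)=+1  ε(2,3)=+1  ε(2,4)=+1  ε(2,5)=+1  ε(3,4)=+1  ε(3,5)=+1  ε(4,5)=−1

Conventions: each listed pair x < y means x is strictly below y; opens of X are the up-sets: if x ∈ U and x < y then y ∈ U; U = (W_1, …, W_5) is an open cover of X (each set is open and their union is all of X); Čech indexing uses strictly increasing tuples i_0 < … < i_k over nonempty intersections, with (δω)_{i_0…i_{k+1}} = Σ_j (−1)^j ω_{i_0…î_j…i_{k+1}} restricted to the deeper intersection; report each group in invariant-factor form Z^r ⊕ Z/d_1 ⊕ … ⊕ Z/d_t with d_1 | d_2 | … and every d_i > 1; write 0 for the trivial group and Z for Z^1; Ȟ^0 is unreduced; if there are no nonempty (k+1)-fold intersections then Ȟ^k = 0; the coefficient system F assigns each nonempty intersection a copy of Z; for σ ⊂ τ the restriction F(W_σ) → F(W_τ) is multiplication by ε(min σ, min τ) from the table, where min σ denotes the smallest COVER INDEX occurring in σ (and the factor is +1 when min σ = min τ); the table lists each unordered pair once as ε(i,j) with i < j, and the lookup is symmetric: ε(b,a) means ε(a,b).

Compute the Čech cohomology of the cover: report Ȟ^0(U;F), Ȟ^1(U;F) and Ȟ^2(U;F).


nerve simplices:
  W12={r} W15={t,u} W23={p,x} W34={z} W45={w,d,f}
C dims 5,5; δ0: rk 4, SNF 1^4
degree 0: 5−4−0 = 1 → Ȟ^0 ≅ Z
degree 1: 5−0−4 = 1 → Ȟ^1 ≅ Z
degree 2: 0−0−0 = 0 → Ȟ^2 ≅ 0

Ȟ^0 = Z,  Ȟ^1 = Z,  Ȟ^2 = 0


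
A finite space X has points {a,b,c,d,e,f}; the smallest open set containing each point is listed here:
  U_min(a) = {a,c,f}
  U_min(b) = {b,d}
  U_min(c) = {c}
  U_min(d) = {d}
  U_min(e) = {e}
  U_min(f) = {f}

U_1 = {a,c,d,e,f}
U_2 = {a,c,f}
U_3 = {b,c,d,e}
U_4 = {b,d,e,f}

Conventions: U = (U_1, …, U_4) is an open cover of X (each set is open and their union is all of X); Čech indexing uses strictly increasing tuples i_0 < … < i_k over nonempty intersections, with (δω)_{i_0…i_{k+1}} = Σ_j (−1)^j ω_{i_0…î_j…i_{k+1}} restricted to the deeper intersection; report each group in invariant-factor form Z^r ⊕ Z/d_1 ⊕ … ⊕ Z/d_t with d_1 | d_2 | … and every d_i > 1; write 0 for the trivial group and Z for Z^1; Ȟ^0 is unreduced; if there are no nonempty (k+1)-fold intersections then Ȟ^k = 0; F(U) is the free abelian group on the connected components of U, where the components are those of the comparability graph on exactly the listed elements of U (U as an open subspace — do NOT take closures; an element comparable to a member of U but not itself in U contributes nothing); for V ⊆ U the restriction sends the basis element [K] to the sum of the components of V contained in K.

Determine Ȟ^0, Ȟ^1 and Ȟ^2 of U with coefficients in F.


cover nerve:
  U12={a,c,f} U13={c,d,e} U14={d,e,f} U23={c} U24={f} U34={b,d,e}
  U123={c} U124={f} U134={d,e}
components per intersection:
  U1: {a,c,f} {d} {e}
  U2: {a,c,f}
  U3: {b,d} {c} {e}
  U4: {b,d} {e} {f}
  U12: {a,c,f}
  U13: {c} {d} {e}
  U14: {d} {e} {f}
  U23: {c}
  U24: {f}
  U34: {b,d} {e}
  U123: {c}
  U124: {f}
  U134: {d} {e}
C dims 10,11,4; δ0: rk 7, SNF 1^7; δ1: rk 4, SNF 1^4
Ȟ^0: (10−7)−0=3 ⇒ Z^3
Ȟ^1: (11−4)−7=0 ⇒ 0
Ȟ^2: (4−0)−4=0 ⇒ 0

Ȟ^0(U;F) ≅ Z^3, Ȟ^1(U;F) ≅ 0, Ȟ^2(U;F) ≅ 0


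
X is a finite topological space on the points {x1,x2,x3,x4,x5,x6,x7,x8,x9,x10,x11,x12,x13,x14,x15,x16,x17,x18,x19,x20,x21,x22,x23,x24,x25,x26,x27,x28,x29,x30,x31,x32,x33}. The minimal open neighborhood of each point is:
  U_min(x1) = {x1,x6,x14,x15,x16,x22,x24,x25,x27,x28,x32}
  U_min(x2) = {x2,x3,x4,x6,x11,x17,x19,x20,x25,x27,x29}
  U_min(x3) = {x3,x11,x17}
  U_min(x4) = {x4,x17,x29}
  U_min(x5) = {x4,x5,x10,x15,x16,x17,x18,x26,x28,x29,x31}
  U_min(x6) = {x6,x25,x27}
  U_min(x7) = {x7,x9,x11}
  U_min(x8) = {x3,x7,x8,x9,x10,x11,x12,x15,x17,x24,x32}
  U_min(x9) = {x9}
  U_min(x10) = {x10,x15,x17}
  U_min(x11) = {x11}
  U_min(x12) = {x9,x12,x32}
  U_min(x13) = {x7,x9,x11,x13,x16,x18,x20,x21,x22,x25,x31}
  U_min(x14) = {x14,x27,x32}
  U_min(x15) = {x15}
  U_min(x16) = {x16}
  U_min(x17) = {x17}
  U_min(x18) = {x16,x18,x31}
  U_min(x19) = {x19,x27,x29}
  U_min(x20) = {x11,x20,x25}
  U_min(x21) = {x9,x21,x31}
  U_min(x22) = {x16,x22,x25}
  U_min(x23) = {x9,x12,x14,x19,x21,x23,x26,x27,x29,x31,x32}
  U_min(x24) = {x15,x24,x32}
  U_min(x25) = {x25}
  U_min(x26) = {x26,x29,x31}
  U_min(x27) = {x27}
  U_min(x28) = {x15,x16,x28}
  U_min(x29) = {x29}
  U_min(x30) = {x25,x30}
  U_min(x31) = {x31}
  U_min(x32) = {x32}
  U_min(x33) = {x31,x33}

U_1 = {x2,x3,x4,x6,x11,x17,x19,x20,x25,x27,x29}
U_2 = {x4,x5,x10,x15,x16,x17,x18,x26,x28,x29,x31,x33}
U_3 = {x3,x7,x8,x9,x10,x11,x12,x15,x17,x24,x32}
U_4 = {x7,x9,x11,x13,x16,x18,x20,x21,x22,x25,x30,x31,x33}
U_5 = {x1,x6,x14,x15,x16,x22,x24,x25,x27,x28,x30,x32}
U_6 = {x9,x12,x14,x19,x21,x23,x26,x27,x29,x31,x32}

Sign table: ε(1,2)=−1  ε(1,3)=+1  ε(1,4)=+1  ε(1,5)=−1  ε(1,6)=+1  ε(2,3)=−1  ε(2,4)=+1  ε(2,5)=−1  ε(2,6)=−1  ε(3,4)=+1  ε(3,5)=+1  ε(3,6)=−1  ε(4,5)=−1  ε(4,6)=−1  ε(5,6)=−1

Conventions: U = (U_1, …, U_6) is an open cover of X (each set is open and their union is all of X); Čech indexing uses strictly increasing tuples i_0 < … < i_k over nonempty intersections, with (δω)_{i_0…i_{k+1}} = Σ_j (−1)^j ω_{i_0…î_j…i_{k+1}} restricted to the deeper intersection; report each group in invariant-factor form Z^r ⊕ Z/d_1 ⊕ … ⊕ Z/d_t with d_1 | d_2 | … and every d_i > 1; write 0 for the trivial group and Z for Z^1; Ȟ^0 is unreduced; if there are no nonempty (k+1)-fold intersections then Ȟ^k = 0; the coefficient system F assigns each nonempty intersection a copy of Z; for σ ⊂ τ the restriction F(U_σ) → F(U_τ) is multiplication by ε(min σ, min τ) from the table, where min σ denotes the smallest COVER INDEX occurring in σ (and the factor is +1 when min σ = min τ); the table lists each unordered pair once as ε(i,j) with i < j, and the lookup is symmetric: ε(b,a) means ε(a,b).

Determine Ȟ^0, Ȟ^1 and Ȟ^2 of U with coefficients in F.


nerve of the cover:
  U12={x4,x17,x29} U13={x3,x11,x17} U14={x11,x20,x25} U15={x6,x25,x27} U16={x19,x27,x29} U23={x10,x15,x17} U24={x16,x18,x31,x33} U25={x15,x16,x28} U26={x26,x29,x31} U34={x7,x9,x11} U35={x15,x24,x32} U36={x9,x12,x32} U45={x16,x22,x25,x30} U46={x9,x21,x31} U56={x14,x27,x32}
  U123={x17} U126={x29} U134={x11} U145={x25} U156={x27} U235={x15} U245={x16} U246={x31} U346={x9} U356={x32}
C dims 6,15,10; δ0: rk 6, SNF 1^5·2; δ1: rk 9, SNF 1^9
Ȟ^0 = (6 − 6) − 0 = 0, so Ȟ^0 ≅ 0
Ȟ^1 = (15 − 9) − 6 = 0 plus torsion [2], so Ȟ^1 ≅ Z/2
Ȟ^2 = (10 − 0) − 9 = 1, so Ȟ^2 ≅ Z

Ȟ^0(U;F) ≅ 0, Ȟ^1(U;F) ≅ Z/2 and Ȟ^2(U;F) ≅ Z


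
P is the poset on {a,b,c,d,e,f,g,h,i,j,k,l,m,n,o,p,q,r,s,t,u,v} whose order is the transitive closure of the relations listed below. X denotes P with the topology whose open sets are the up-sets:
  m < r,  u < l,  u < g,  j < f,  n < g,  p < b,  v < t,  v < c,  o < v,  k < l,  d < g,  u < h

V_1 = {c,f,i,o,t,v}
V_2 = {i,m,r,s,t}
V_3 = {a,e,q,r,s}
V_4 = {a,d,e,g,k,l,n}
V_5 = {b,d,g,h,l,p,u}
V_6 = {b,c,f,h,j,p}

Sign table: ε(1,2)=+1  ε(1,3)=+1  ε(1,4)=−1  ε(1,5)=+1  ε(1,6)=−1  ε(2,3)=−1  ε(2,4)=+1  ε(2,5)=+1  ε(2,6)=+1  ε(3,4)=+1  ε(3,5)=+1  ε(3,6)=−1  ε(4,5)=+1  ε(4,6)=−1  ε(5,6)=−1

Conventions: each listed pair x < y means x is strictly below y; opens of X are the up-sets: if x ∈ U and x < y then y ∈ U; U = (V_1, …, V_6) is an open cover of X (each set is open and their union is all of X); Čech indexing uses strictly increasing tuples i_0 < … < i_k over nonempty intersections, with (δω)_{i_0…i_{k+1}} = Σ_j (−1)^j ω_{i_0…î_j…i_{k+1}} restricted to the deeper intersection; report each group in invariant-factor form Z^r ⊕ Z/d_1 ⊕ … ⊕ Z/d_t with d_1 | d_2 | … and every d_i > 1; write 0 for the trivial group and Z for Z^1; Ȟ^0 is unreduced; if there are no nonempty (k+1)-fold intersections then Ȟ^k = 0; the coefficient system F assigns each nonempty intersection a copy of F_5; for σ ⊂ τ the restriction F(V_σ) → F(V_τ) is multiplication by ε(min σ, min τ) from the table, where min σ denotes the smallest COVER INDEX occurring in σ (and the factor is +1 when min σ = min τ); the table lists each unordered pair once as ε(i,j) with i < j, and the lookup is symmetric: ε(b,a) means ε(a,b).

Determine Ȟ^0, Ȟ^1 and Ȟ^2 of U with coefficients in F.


Ȟ^0(U;F) ≅ 0, Ȟ^1(U;F) ≅ 0, Ȟ^2(U;F) ≅ 0

nerve simplices:
  V12={i,t} V16={c,f} V23={r,s} V34={a,e} V45={d,g,l} V56={b,h,p}
C dims 6,6; δ0: rk_F5 6
degree 0: 6−6−0 = 0 → Ȟ^0 ≅ 0
degree 1: 6−0−6 = 0 → Ȟ^1 ≅ 0
degree 2: 0−0−0 = 0 → Ȟ^2 ≅ 0


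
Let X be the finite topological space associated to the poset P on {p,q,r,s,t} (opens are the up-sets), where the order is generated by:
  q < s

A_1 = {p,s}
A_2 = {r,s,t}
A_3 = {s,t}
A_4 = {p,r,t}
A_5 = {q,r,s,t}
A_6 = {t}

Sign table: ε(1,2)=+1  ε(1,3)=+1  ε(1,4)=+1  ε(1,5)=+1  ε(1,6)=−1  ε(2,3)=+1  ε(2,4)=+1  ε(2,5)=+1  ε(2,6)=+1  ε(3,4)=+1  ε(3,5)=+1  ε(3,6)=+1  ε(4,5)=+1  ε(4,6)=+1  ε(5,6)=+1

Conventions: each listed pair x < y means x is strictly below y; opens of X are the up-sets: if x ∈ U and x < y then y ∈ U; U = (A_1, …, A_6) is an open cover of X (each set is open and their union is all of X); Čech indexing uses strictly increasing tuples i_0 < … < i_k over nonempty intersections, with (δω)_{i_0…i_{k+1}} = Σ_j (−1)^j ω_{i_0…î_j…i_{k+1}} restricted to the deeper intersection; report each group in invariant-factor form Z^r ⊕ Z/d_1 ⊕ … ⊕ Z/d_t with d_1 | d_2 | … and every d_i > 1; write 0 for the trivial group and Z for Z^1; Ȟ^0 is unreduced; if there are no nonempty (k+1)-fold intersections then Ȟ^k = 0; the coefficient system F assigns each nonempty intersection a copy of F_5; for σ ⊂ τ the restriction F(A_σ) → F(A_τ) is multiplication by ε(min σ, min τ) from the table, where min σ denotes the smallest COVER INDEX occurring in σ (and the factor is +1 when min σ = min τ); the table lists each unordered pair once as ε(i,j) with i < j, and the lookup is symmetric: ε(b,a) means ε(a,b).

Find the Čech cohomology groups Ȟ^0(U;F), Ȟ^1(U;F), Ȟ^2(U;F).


cover nerve:
  A12={s} A13={s} A14={p} A15={s} A23={s,t} A24={r,t} A25={r,s,t} A26={t} A34={t} A35={s,t} A36={t} A45={r,t} A46={t} A56={t}
  A123={s} A125={s} A135={s} A234={t} A235={s,t} A236={t} A245={r,t} A246={t} A256={t} A345={t} A346={t} A356={t} A456={t}
  A1235={s} A2345={t} A2346={t} A2356={t} A2456={t} A3456={t}
  A23456={t}
C dims 6,14,13,6; δ0: rk_F5 5; δ1: rk_F5 8; δ2: rk_F5 5
Ȟ^0: (6−5)−0=1 ⇒ Z/5
Ȟ^1: (14−8)−5=1 ⇒ Z/5
Ȟ^2: (13−5)−8=0 ⇒ 0

Ȟ^0 ≅ Z/5; Ȟ^1 ≅ Z/5; Ȟ^2 ≅ 0


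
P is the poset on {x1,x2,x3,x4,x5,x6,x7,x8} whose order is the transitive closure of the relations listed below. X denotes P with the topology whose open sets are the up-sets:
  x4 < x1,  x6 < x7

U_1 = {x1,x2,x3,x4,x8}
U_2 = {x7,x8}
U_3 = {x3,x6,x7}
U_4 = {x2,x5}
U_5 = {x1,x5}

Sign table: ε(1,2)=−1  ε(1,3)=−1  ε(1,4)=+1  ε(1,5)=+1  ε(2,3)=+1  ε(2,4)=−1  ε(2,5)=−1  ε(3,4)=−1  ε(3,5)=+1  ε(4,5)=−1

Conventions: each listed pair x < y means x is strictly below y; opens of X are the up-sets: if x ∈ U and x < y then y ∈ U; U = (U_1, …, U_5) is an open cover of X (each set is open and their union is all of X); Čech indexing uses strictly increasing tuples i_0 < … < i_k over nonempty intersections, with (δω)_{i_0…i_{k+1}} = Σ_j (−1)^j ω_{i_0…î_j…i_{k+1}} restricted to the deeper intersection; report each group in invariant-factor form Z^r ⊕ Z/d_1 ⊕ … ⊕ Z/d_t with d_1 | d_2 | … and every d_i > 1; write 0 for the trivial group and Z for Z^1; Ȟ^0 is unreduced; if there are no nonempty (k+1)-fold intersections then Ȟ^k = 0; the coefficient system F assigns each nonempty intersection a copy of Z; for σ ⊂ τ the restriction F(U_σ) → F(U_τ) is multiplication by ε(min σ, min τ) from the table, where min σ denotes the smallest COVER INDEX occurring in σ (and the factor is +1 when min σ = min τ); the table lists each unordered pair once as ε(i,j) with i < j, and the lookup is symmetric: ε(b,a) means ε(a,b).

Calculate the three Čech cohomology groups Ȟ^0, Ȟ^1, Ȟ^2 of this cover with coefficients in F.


cover nerve:
  U12={x8} U13={x3} U14={x2} U15={x1} U23={x7} U45={x5}
C dims 5,6; δ0: rk 5, SNF 1^4·2
Ȟ^0: (5−5)−0=0 ⇒ 0
Ȟ^1: (6−0)−5=1 plus torsion [2] ⇒ Z ⊕ Z/2
Ȟ^2: (0−0)−0=0 ⇒ 0

Ȟ^0 ≅ 0, Ȟ^1 ≅ Z ⊕ Z/2 and Ȟ^2 ≅ 0


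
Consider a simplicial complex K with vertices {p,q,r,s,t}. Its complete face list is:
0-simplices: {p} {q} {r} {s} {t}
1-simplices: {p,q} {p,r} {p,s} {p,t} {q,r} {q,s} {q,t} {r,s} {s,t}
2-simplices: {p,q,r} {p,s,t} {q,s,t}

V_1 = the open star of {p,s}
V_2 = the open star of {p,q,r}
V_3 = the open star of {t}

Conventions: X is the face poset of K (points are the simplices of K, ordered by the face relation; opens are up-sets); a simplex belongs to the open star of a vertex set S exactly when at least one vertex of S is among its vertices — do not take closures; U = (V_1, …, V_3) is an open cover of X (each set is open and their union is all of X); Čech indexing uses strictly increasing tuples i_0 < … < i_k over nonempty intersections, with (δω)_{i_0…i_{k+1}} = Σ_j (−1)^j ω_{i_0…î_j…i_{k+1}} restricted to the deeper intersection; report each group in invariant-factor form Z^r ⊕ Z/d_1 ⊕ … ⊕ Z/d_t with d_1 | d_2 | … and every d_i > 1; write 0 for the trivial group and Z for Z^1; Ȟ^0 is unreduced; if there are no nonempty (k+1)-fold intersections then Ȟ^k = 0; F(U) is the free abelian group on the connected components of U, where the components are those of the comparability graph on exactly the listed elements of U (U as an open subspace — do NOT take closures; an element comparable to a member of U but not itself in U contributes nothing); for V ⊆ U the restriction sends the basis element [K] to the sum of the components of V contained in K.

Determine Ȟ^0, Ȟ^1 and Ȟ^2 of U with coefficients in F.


nerve of the cover:
  V1={{p},{s},{p,q},{p,r},{p,s},{p,t},{q,s},{r,s},{s,t},{p,q,r},{p,s,t},{q,s,t}} V2={{p},{q},{r},{p,q},{p,r},{p,s},{p,t},{q,r},{q,s},{q,t},{r,s},{p,q,r},{p,s,t},{q,s,t}} V3={{t},{p,t},{q,t},{s,t},{p,s,t},{q,s,t}}
  V12={{p},{p,q},{p,r},{p,s},{p,t},{q,s},{r,s},{p,q,r},{p,s,t},{q,s,t}} V13={{p,t},{s,t},{p,s,t},{q,s,t}} V23={{p,t},{q,t},{p,s,t},{q,s,t}}
  V123={{p,t},{p,s,t},{q,s,t}}
components per intersection:
  V1: {{p},{s},{p,q},{p,r},{p,s},{p,t},{q,s},{r,s},{s,t},{p,q,r},{p,s,t},{q,s,t}}
  V2: {{p},{q},{r},{p,q},{p,r},{p,s},{p,t},{q,r},{q,s},{q,t},{r,s},{p,q,r},{p,s,t},{q,s,t}}
  V3: {{t},{p,t},{q,t},{s,t},{p,s,t},{q,s,t}}
  V12: {{p},{p,q},{p,r},{p,s},{p,t},{p,q,r},{p,s,t}} {{q,s},{q,s,t}} {{r,s}}
  V13: {{p,t},{s,t},{p,s,t},{q,s,t}}
  V23: {{p,t},{p,s,t}} {{q,t},{q,s,t}}
  V123: {{p,t},{p,s,t}} {{q,s,t}}
C dims 3,6,2; δ0: rk 2, SNF 1^2; δ1: rk 2, SNF 1^2
Ȟ^0 = (3 − 2) − 0 = 1, so Ȟ^0 ≅ Z
Ȟ^1 = (6 − 2) − 2 = 2, so Ȟ^1 ≅ Z^2
Ȟ^2 = (2 − 0) − 2 = 0, so Ȟ^2 ≅ 0

Ȟ^0(U;F) ≅ Z, Ȟ^1(U;F) ≅ Z^2, Ȟ^2(U;F) ≅ 0


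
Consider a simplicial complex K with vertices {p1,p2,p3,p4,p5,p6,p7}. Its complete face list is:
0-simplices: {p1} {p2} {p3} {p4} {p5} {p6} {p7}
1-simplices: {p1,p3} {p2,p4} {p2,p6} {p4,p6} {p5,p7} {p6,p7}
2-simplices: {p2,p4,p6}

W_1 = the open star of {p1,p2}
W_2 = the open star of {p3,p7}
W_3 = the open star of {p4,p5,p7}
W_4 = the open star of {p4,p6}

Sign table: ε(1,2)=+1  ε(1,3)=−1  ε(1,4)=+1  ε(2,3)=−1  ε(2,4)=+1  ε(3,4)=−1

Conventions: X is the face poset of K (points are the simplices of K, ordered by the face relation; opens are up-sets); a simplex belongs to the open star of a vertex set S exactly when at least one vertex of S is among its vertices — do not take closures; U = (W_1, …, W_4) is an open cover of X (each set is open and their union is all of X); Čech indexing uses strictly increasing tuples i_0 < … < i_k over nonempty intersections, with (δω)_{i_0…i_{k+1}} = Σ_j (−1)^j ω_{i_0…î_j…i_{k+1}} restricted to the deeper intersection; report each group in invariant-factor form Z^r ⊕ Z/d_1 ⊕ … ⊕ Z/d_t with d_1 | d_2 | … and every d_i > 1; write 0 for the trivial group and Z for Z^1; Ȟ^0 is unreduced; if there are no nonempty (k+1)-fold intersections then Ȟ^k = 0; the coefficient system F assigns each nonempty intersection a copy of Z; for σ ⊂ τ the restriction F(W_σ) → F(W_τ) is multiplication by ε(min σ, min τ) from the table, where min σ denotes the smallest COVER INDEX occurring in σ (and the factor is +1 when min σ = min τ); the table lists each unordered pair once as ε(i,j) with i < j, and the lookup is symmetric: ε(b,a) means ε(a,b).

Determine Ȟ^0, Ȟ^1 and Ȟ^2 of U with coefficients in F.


intersection data:
  W1={{p1},{p2},{p1,p3},{p2,p4},{p2,p6},{p2,p4,p6}} W2={{p3},{p7},{p1,p3},{p5,p7},{p6,p7}} W3={{p4},{p5},{p7},{p2,p4},{p4,p6},{p5,p7},{p6,p7},{p2,p4,p6}} W4={{p4},{p6},{p2,p4},{p2,p6},{p4,p6},{p6,p7},{p2,p4,p6}}
  W12={{p1,p3}} W13={{p2,p4},{p2,p4,p6}} W14={{p2,p4},{p2,p6},{p2,p4,p6}} W23={{p7},{p5,p7},{p6,p7}} W24={{p6,p7}} W34={{p4},{p2,p4},{p4,p6},{p6,p7},{p2,p4,p6}}
  W134={{p2,p4},{p2,p4,p6}} W234={{p6,p7}}
C dims 4,6,2; δ0: rk 3, SNF 1^3; δ1: rk 2, SNF 1^2
Ȟ^0 = (4 − 3) − 0 = 1, so Ȟ^0 ≅ Z
Ȟ^1 = (6 − 2) − 3 = 1, so Ȟ^1 ≅ Z
Ȟ^2 = (2 − 0) − 2 = 0, so Ȟ^2 ≅ 0

Ȟ^0(U;F) ≅ Z; Ȟ^1(U;F) ≅ Z; Ȟ^2(U;F) ≅ 0


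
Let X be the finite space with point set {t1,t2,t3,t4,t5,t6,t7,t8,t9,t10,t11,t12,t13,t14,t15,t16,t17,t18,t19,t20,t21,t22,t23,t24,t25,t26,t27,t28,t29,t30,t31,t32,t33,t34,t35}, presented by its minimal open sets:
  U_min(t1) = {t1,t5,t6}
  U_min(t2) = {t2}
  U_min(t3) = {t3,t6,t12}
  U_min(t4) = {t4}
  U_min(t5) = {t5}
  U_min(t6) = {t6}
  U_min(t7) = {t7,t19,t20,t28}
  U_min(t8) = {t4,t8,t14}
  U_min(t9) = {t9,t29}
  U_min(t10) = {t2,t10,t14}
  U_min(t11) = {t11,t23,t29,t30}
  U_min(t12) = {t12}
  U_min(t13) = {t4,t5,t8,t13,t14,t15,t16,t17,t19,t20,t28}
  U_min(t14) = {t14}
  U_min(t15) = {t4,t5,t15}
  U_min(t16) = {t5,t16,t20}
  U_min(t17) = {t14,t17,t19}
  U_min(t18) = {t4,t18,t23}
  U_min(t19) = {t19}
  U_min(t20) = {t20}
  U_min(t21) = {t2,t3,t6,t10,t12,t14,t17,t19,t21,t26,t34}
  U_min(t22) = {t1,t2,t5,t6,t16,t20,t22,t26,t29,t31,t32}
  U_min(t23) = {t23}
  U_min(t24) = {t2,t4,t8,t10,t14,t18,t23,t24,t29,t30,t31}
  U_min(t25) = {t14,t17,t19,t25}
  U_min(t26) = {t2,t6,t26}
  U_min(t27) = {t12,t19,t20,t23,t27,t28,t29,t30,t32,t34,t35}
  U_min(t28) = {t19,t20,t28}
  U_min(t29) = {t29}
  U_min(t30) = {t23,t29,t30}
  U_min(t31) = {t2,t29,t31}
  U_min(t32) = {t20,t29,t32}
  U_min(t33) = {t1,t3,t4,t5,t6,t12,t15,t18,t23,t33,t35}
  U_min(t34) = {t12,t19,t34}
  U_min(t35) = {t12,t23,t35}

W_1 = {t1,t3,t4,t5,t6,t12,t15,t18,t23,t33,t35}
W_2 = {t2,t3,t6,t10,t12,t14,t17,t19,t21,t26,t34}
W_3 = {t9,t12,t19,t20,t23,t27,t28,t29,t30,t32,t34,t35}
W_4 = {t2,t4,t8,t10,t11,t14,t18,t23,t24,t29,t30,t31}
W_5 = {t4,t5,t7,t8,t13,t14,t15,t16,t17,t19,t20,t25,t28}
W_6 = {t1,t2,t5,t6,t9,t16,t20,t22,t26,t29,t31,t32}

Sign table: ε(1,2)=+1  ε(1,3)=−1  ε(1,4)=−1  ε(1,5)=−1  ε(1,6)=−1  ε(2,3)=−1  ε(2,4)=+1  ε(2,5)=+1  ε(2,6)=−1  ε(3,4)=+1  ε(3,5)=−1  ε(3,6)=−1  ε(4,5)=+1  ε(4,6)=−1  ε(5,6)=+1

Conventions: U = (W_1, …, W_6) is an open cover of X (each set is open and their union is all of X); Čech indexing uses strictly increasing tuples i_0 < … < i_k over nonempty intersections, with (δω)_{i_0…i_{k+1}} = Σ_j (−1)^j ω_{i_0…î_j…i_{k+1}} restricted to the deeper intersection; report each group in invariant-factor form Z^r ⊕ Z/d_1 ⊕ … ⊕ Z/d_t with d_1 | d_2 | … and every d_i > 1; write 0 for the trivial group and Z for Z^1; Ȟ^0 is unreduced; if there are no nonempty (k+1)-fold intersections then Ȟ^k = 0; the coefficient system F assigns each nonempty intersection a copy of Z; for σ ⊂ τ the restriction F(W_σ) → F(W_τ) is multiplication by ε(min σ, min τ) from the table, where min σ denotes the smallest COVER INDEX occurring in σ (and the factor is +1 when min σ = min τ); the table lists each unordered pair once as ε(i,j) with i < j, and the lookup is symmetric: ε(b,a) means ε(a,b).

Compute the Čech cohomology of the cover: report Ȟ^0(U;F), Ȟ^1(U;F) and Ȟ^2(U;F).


nerve of the cover:
  W12={t3,t6,t12} W13={t12,t23,t35} W14={t4,t18,t23} W15={t4,t5,t15} W16={t1,t5,t6} W23={t12,t19,t34} W24={t2,t10,t14} W25={t14,t17,t19} W26={t2,t6,t26} W34={t23,t29,t30} W35={t19,t20,t28} W36={t9,t20,t29,t32} W45={t4,t8,t14} W46={t2,t29,t31} W56={t5,t16,t20}
  W123={t12} W126={t6} W134={t23} W145={t4} W156={t5} W235={t19} W245={t14} W246={t2} W346={t29} W356={t20}
C dims 6,15,10; δ0: rk 6, SNF 1^5·2; δ1: rk 9, SNF 1^9
Ȟ^0 = (6 − 6) − 0 = 0, so Ȟ^0 ≅ 0
Ȟ^1 = (15 − 9) − 6 = 0 plus torsion [2], so Ȟ^1 ≅ Z/2
Ȟ^2 = (10 − 0) − 9 = 1, so Ȟ^2 ≅ Z

Ȟ^0 = 0, Ȟ^1 = Z/2, Ȟ^2 = Z
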